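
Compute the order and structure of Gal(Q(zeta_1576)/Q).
|Gal(Q(zeta_1576)/Q)| = phi(1576) = 784; group ≅ (Z/1576Z)^* ≅ Z/2Z × Z/2Z × Z/196Z

The n-th cyclotomic polynomial Φ_1576(x) is the minimal polynomial of zeta_1576 over Q and has degree phi(1576) = 784. So Q(zeta_1576) is a degree-784 Galois extension with Galois group (Z/1576Z)^*. By CRT, (Z/1576Z)^* ≅ (Z/8Z)^* × (Z/197Z)^*. Each prime-power unit group is (Z/8Z)^* ≅ Z/2Z × Z/2Z; (Z/197Z)^* ≅ Z/196Z. Hence Gal(Q(zeta_1576)/Q) ≅ Z/2Z × Z/2Z × Z/196Z.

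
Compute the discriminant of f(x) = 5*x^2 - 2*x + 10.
Δ = -196

For a quadratic a x^2 + b x + c the discriminant is Δ = b^2 - 4ac = (-2)^2 - 4*(5)*(10) = 4 - (200) = -196.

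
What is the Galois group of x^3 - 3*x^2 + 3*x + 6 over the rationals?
Gal(K/Q) = S_3 (symmetric group of order 6)

Compute the discriminant of x^3 + (-3)*x^2 + (3)*x + (6): Δ = -1323. Since Δ is not a rational square, the Galois group is not contained in A_3; it must be the full S_3 (irreducibility of the cubic rules out anything smaller).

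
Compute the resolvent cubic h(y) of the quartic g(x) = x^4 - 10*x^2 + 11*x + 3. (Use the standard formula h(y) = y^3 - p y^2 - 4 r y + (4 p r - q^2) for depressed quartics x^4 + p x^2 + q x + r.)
h(y) = y^3 + 10*y^2 - 12*y - 241

Identify coefficients: p = -10, q = 11, r = 3.
Plug into h(y) = y^3 - p y^2 - 4 r y + (4 p r - q^2):
  h(y) = y^3 - (-10) y^2 - 4*(3) y + (4*(-10)*(3) - (11)^2)
       = y^3 + (10) y^2 + (-12) y + (-241).
Simplifying: h(y) = y^3 + 10*y^2 - 12*y - 241.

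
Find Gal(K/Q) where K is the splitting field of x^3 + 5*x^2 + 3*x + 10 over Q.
Gal(K/Q) = S_3 (symmetric group of order 6)

Compute the discriminant of x^3 + (5)*x^2 + (3)*x + (10): Δ = -4883. Since Δ is not a rational square, the Galois group is not contained in A_3; it must be the full S_3 (irreducibility of the cubic rules out anything smaller).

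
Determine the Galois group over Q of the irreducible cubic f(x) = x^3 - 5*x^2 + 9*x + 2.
Gal(K/Q) = S_3 (symmetric group of order 6)

Compute the discriminant of x^3 + (-5)*x^2 + (9)*x + (2): Δ = -1619. Since Δ is not a rational square, the Galois group is not contained in A_3; it must be the full S_3 (irreducibility of the cubic rules out anything smaller).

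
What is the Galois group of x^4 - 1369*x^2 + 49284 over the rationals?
Gal(K/Q) = Z/2Z (cyclic of order 2)

f factors as (x^2 - 37)(x^2 - 1332), so the splitting field is K = Q(sqrt(37), sqrt(1332)). The squarefree part of 37 is 37 and the squarefree part of 1332 is also 37, so sqrt(37) and sqrt(1332) are both rational multiples of sqrt(37). Hence Q(sqrt(37)) = Q(sqrt(1332)) = Q(sqrt(37)), and the splitting field collapses to a single degree-2 extension with Galois group Z/2Z.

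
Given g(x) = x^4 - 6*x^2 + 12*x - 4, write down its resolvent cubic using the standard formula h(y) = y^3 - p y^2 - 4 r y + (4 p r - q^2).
h(y) = y^3 + 6*y^2 + 16*y - 48

Identify coefficients: p = -6, q = 12, r = -4.
Plug into h(y) = y^3 - p y^2 - 4 r y + (4 p r - q^2):
  h(y) = y^3 - (-6) y^2 - 4*(-4) y + (4*(-6)*(-4) - (12)^2)
       = y^3 + (6) y^2 + (16) y + (-48).
Simplifying: h(y) = y^3 + 6*y^2 + 16*y - 48.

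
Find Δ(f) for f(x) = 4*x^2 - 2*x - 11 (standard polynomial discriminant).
Δ = 180

For a quadratic a x^2 + b x + c the discriminant is Δ = b^2 - 4ac = (-2)^2 - 4*(4)*(-11) = 4 - (-176) = 180.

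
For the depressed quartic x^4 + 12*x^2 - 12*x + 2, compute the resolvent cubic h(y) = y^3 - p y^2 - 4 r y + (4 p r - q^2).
h(y) = y^3 - 12*y^2 - 8*y - 48

Identify coefficients: p = 12, q = -12, r = 2.
Plug into h(y) = y^3 - p y^2 - 4 r y + (4 p r - q^2):
  h(y) = y^3 - (12) y^2 - 4*(2) y + (4*(12)*(2) - (-12)^2)
       = y^3 + (-12) y^2 + (-8) y + (-48).
Simplifying: h(y) = y^3 - 12*y^2 - 8*y - 48.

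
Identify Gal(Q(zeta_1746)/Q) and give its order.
|Gal(Q(zeta_1746)/Q)| = phi(1746) = 576; group ≅ (Z/1746Z)^* ≅ Z/6Z × Z/96Z

The n-th cyclotomic polynomial Φ_1746(x) is the minimal polynomial of zeta_1746 over Q and has degree phi(1746) = 576. So Q(zeta_1746) is a degree-576 Galois extension with Galois group (Z/1746Z)^*. By CRT, (Z/1746Z)^* ≅ (Z/2Z)^* × (Z/9Z)^* × (Z/97Z)^*. Each prime-power unit group is (Z/2Z)^* ≅ trivial group (order 1); (Z/9Z)^* ≅ Z/6Z; (Z/97Z)^* ≅ Z/96Z. Hence Gal(Q(zeta_1746)/Q) ≅ Z/6Z × Z/96Z.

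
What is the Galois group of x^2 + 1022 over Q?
Gal(K/Q) = Z/2Z (cyclic of order 2)

x^2 + 1022 is irreducible over Q since -1022 is not a rational square. The splitting field Q(sqrt(-1022)) has degree 2 over Q, and its unique nontrivial automorphism is sqrt(-1022) ↦ -sqrt(-1022). Hence Gal(Q(sqrt(-1022))/Q) = Z/2Z.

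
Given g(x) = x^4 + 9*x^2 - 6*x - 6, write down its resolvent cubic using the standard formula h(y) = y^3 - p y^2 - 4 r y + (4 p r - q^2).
h(y) = y^3 - 9*y^2 + 24*y - 252

Identify coefficients: p = 9, q = -6, r = -6.
Plug into h(y) = y^3 - p y^2 - 4 r y + (4 p r - q^2):
  h(y) = y^3 - (9) y^2 - 4*(-6) y + (4*(9)*(-6) - (-6)^2)
       = y^3 + (-9) y^2 + (24) y + (-252).
Simplifying: h(y) = y^3 - 9*y^2 + 24*y - 252.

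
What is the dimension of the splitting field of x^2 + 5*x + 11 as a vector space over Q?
[K:Q] = 2

The discriminant of x^2 + (5)*x + (11) is b^2 - 4c = 25 - (44) = -19. Since -19 is not a perfect square in Q, the polynomial is irreducible over Q. Its two roots generate a degree-2 extension, so [K:Q] = 2.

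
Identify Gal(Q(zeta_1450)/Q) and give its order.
|Gal(Q(zeta_1450)/Q)| = phi(1450) = 560; group ≅ (Z/1450Z)^* ≅ Z/20Z × Z/28Z

The n-th cyclotomic polynomial Φ_1450(x) is the minimal polynomial of zeta_1450 over Q and has degree phi(1450) = 560. So Q(zeta_1450) is a degree-560 Galois extension with Galois group (Z/1450Z)^*. By CRT, (Z/1450Z)^* ≅ (Z/2Z)^* × (Z/25Z)^* × (Z/29Z)^*. Each prime-power unit group is (Z/2Z)^* ≅ trivial group (order 1); (Z/25Z)^* ≅ Z/20Z; (Z/29Z)^* ≅ Z/28Z. Hence Gal(Q(zeta_1450)/Q) ≅ Z/20Z × Z/28Z.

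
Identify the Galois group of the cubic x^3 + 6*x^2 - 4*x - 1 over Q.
Gal(K/Q) = S_3 (symmetric group of order 6)

Compute the discriminant of x^3 + (6)*x^2 + (-4)*x + (-1): Δ = 2101. Since Δ is not a rational square, the Galois group is not contained in A_3; it must be the full S_3 (irreducibility of the cubic rules out anything smaller).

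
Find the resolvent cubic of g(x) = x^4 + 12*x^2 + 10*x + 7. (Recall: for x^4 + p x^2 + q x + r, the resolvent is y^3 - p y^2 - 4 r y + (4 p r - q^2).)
h(y) = y^3 - 12*y^2 - 28*y + 236

Identify coefficients: p = 12, q = 10, r = 7.
Plug into h(y) = y^3 - p y^2 - 4 r y + (4 p r - q^2):
  h(y) = y^3 - (12) y^2 - 4*(7) y + (4*(12)*(7) - (10)^2)
       = y^3 + (-12) y^2 + (-28) y + (236).
Simplifying: h(y) = y^3 - 12*y^2 - 28*y + 236.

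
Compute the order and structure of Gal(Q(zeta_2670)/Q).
|Gal(Q(zeta_2670)/Q)| = phi(2670) = 704; group ≅ (Z/2670Z)^* ≅ Z/2Z × Z/4Z × Z/88Z

The n-th cyclotomic polynomial Φ_2670(x) is the minimal polynomial of zeta_2670 over Q and has degree phi(2670) = 704. So Q(zeta_2670) is a degree-704 Galois extension with Galois group (Z/2670Z)^*. By CRT, (Z/2670Z)^* ≅ (Z/2Z)^* × (Z/3Z)^* × (Z/5Z)^* × (Z/89Z)^*. Each prime-power unit group is (Z/2Z)^* ≅ trivial group (order 1); (Z/3Z)^* ≅ Z/2Z; (Z/5Z)^* ≅ Z/4Z; (Z/89Z)^* ≅ Z/88Z. Hence Gal(Q(zeta_2670)/Q) ≅ Z/2Z × Z/4Z × Z/88Z.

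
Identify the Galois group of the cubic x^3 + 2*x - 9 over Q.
Gal(K/Q) = S_3 (symmetric group of order 6)

Compute the discriminant of x^3 + (0)*x^2 + (2)*x + (-9): Δ = -2219. Since Δ is not a rational square, the Galois group is not contained in A_3; it must be the full S_3 (irreducibility of the cubic rules out anything smaller).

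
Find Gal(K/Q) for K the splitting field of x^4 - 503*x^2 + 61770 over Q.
Gal(K/Q) = V_4 (Klein four-group, Z/2Z × Z/2Z)

f factors as (x^2 - 290)(x^2 - 213), so the splitting field is K = Q(sqrt(290), sqrt(213)). The elements 290, 213, 61770 are all non-squares in Q, so sqrt(290) and sqrt(213) generate independent quadratic extensions. Thus [K:Q] = 4 and Gal(K/Q) is generated by the two order-2 automorphisms sqrt(290) ↦ -sqrt(290) and sqrt(213) ↦ -sqrt(213), giving V_4.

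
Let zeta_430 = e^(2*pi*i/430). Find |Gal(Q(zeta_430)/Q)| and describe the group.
|Gal(Q(zeta_430)/Q)| = phi(430) = 168; group ≅ (Z/430Z)^* ≅ Z/4Z × Z/42Z

The n-th cyclotomic polynomial Φ_430(x) is the minimal polynomial of zeta_430 over Q and has degree phi(430) = 168. So Q(zeta_430) is a degree-168 Galois extension with Galois group (Z/430Z)^*. By CRT, (Z/430Z)^* ≅ (Z/2Z)^* × (Z/5Z)^* × (Z/43Z)^*. Each prime-power unit group is (Z/2Z)^* ≅ trivial group (order 1); (Z/5Z)^* ≅ Z/4Z; (Z/43Z)^* ≅ Z/42Z. Hence Gal(Q(zeta_430)/Q) ≅ Z/4Z × Z/42Z.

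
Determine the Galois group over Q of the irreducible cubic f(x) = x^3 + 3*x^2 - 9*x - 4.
Gal(K/Q) = S_3 (symmetric group of order 6)

Compute the discriminant of x^3 + (3)*x^2 + (-9)*x + (-4): Δ = 5589. Since Δ is not a rational square, the Galois group is not contained in A_3; it must be the full S_3 (irreducibility of the cubic rules out anything smaller).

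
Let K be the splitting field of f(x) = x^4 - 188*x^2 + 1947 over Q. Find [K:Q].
[K:Q] = 4

f factors as (x^2 - 11)(x^2 - 177); the splitting field is K = Q(sqrt(11), sqrt(177)). Since 11, 177, and 1947 are all non-squares in Q, the three subfields Q(sqrt(11)), Q(sqrt(177)), Q(sqrt(1947)) are distinct degree-2 extensions, so [K:Q] = 4 (Klein four Galois group).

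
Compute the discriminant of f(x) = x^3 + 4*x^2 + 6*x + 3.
Δ = -3

For x^3 + a x^2 + b x + c the discriminant is Δ = 18 a b c - 4 a^3 c + a^2 b^2 - 4 b^3 - 27 c^2.
Plug a = 4, b = 6, c = 3:
  18*(4)*(6)*(3) - 4*(4)^3*(3) + (4)^2*(6)^2 - 4*(6)^3 - 27*(3)^2
  = 1296 + (-768) + 576 + (-864) + (-243)
  = -3.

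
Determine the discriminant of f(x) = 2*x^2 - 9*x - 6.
Δ = 129

For a quadratic a x^2 + b x + c the discriminant is Δ = b^2 - 4ac = (-9)^2 - 4*(2)*(-6) = 81 - (-48) = 129.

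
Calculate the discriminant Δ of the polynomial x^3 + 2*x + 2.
Δ = -140

For a depressed cubic x^3 + p x + q the discriminant is Δ = -4 p^3 - 27 q^2 = -4*(2)^3 - 27*(2)^2 = -32 - 108 = -140.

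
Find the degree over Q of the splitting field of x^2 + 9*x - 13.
[K:Q] = 2

The discriminant of x^2 + (9)*x + (-13) is b^2 - 4c = 81 - (-52) = 133. Since 133 is not a perfect square in Q, the polynomial is irreducible over Q. Its two roots generate a degree-2 extension, so [K:Q] = 2.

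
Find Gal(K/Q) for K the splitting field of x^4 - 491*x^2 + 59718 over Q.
Gal(K/Q) = V_4 (Klein four-group, Z/2Z × Z/2Z)

f factors as (x^2 - 269)(x^2 - 222), so the splitting field is K = Q(sqrt(269), sqrt(222)). The elements 269, 222, 59718 are all non-squares in Q, so sqrt(269) and sqrt(222) generate independent quadratic extensions. Thus [K:Q] = 4 and Gal(K/Q) is generated by the two order-2 automorphisms sqrt(269) ↦ -sqrt(269) and sqrt(222) ↦ -sqrt(222), giving V_4.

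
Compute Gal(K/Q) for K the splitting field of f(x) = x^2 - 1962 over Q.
Gal(K/Q) = Z/2Z (cyclic of order 2)

x^2 - 1962 is irreducible over Q since 1962 is not a rational square. The splitting field Q(sqrt(1962)) has degree 2 over Q, and its unique nontrivial automorphism is sqrt(1962) ↦ -sqrt(1962). Hence Gal(Q(sqrt(1962))/Q) = Z/2Z.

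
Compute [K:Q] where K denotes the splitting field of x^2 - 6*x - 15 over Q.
[K:Q] = 2

The discriminant of x^2 + (-6)*x + (-15) is b^2 - 4c = 36 - (-60) = 96. Since 96 is not a perfect square in Q, the polynomial is irreducible over Q. Its two roots generate a degree-2 extension, so [K:Q] = 2.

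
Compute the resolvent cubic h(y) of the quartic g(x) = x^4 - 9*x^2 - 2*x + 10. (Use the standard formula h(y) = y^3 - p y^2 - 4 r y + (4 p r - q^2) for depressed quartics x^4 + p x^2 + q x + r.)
h(y) = y^3 + 9*y^2 - 40*y - 364

Identify coefficients: p = -9, q = -2, r = 10.
Plug into h(y) = y^3 - p y^2 - 4 r y + (4 p r - q^2):
  h(y) = y^3 - (-9) y^2 - 4*(10) y + (4*(-9)*(10) - (-2)^2)
       = y^3 + (9) y^2 + (-40) y + (-364).
Simplifying: h(y) = y^3 + 9*y^2 - 40*y - 364.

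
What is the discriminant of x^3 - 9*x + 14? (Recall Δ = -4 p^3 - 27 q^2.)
Δ = -2376

For a depressed cubic x^3 + p x + q the discriminant is Δ = -4 p^3 - 27 q^2 = -4*(-9)^3 - 27*(14)^2 = 2916 - 5292 = -2376.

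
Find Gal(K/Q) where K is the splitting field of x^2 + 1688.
Gal(K/Q) = Z/2Z (cyclic of order 2)

x^2 + 1688 is irreducible over Q since -1688 is not a rational square. The splitting field Q(sqrt(-1688)) has degree 2 over Q, and its unique nontrivial automorphism is sqrt(-1688) ↦ -sqrt(-1688). Hence Gal(Q(sqrt(-1688))/Q) = Z/2Z.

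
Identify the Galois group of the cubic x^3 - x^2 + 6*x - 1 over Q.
Gal(K/Q) = S_3 (symmetric group of order 6)

Compute the discriminant of x^3 + (-1)*x^2 + (6)*x + (-1): Δ = -751. Since Δ is not a rational square, the Galois group is not contained in A_3; it must be the full S_3 (irreducibility of the cubic rules out anything smaller).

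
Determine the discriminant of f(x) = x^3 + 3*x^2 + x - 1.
Δ = 32

For x^3 + a x^2 + b x + c the discriminant is Δ = 18 a b c - 4 a^3 c + a^2 b^2 - 4 b^3 - 27 c^2.
Plug a = 3, b = 1, c = -1:
  18*(3)*(1)*(-1) - 4*(3)^3*(-1) + (3)^2*(1)^2 - 4*(1)^3 - 27*(-1)^2
  = -54 + (108) + 9 + (-4) + (-27)
  = 32.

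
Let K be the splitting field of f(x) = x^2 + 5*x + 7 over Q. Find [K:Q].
[K:Q] = 2

The discriminant of x^2 + (5)*x + (7) is b^2 - 4c = 25 - (28) = -3. Since -3 is not a perfect square in Q, the polynomial is irreducible over Q. Its two roots generate a degree-2 extension, so [K:Q] = 2.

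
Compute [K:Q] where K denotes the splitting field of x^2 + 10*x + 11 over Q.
[K:Q] = 2

The discriminant of x^2 + (10)*x + (11) is b^2 - 4c = 100 - (44) = 56. Since 56 is not a perfect square in Q, the polynomial is irreducible over Q. Its two roots generate a degree-2 extension, so [K:Q] = 2.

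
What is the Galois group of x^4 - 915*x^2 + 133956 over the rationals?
Gal(K/Q) = Z/2Z (cyclic of order 2)

f factors as (x^2 - 183)(x^2 - 732), so the splitting field is K = Q(sqrt(183), sqrt(732)). The squarefree part of 183 is 183 and the squarefree part of 732 is also 183, so sqrt(183) and sqrt(732) are both rational multiples of sqrt(183). Hence Q(sqrt(183)) = Q(sqrt(732)) = Q(sqrt(183)), and the splitting field collapses to a single degree-2 extension with Galois group Z/2Z.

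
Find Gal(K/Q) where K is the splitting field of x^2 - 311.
Gal(K/Q) = Z/2Z (cyclic of order 2)

x^2 - 311 is irreducible over Q since 311 is not a rational square. The splitting field Q(sqrt(311)) has degree 2 over Q, and its unique nontrivial automorphism is sqrt(311) ↦ -sqrt(311). Hence Gal(Q(sqrt(311))/Q) = Z/2Z.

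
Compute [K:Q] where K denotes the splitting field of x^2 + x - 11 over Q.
[K:Q] = 2

The discriminant of x^2 + (1)*x + (-11) is b^2 - 4c = 1 - (-44) = 45. Since 45 is not a perfect square in Q, the polynomial is irreducible over Q. Its two roots generate a degree-2 extension, so [K:Q] = 2.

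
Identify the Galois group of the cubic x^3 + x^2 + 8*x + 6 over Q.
Gal(K/Q) = S_3 (symmetric group of order 6)

Compute the discriminant of x^3 + (1)*x^2 + (8)*x + (6): Δ = -2116. Since Δ is not a rational square, the Galois group is not contained in A_3; it must be the full S_3 (irreducibility of the cubic rules out anything smaller).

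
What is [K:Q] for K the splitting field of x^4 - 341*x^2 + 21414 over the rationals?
[K:Q] = 4

f factors as (x^2 - 83)(x^2 - 258); the splitting field is K = Q(sqrt(83), sqrt(258)). Since 83, 258, and 21414 are all non-squares in Q, the three subfields Q(sqrt(83)), Q(sqrt(258)), Q(sqrt(21414)) are distinct degree-2 extensions, so [K:Q] = 4 (Klein four Galois group).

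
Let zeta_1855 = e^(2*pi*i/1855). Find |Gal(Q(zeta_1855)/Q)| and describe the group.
|Gal(Q(zeta_1855)/Q)| = phi(1855) = 1248; group ≅ (Z/1855Z)^* ≅ Z/4Z × Z/6Z × Z/52Z

The n-th cyclotomic polynomial Φ_1855(x) is the minimal polynomial of zeta_1855 over Q and has degree phi(1855) = 1248. So Q(zeta_1855) is a degree-1248 Galois extension with Galois group (Z/1855Z)^*. By CRT, (Z/1855Z)^* ≅ (Z/5Z)^* × (Z/7Z)^* × (Z/53Z)^*. Each prime-power unit group is (Z/5Z)^* ≅ Z/4Z; (Z/7Z)^* ≅ Z/6Z; (Z/53Z)^* ≅ Z/52Z. Hence Gal(Q(zeta_1855)/Q) ≅ Z/4Z × Z/6Z × Z/52Z.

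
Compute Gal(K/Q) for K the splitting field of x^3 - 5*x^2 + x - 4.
Gal(K/Q) = S_3 (symmetric group of order 6)

Compute the discriminant of x^3 + (-5)*x^2 + (1)*x + (-4): Δ = -2051. Since Δ is not a rational square, the Galois group is not contained in A_3; it must be the full S_3 (irreducibility of the cubic rules out anything smaller).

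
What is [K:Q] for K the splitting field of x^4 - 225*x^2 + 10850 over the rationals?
[K:Q] = 4

f factors as (x^2 - 155)(x^2 - 70); the splitting field is K = Q(sqrt(155), sqrt(70)). Since 155, 70, and 10850 are all non-squares in Q, the three subfields Q(sqrt(155)), Q(sqrt(70)), Q(sqrt(10850)) are distinct degree-2 extensions, so [K:Q] = 4 (Klein four Galois group).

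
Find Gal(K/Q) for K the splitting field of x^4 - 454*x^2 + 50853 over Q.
Gal(K/Q) = V_4 (Klein four-group, Z/2Z × Z/2Z)

f factors as (x^2 - 201)(x^2 - 253), so the splitting field is K = Q(sqrt(201), sqrt(253)). The elements 201, 253, 50853 are all non-squares in Q, so sqrt(201) and sqrt(253) generate independent quadratic extensions. Thus [K:Q] = 4 and Gal(K/Q) is generated by the two order-2 automorphisms sqrt(201) ↦ -sqrt(201) and sqrt(253) ↦ -sqrt(253), giving V_4.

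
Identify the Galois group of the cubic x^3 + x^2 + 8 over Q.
Gal(K/Q) = S_3 (symmetric group of order 6)

Compute the discriminant of x^3 + (1)*x^2 + (0)*x + (8): Δ = -1760. Since Δ is not a rational square, the Galois group is not contained in A_3; it must be the full S_3 (irreducibility of the cubic rules out anything smaller).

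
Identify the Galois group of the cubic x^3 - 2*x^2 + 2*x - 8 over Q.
Gal(K/Q) = S_3 (symmetric group of order 6)

Compute the discriminant of x^3 + (-2)*x^2 + (2)*x + (-8): Δ = -1424. Since Δ is not a rational square, the Galois group is not contained in A_3; it must be the full S_3 (irreducibility of the cubic rules out anything smaller).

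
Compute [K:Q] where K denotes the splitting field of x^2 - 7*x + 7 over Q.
[K:Q] = 2

The discriminant of x^2 + (-7)*x + (7) is b^2 - 4c = 49 - (28) = 21. Since 21 is not a perfect square in Q, the polynomial is irreducible over Q. Its two roots generate a degree-2 extension, so [K:Q] = 2.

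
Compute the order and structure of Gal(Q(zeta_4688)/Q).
|Gal(Q(zeta_4688)/Q)| = phi(4688) = 2336; group ≅ (Z/4688Z)^* ≅ Z/2Z × Z/4Z × Z/292Z

The n-th cyclotomic polynomial Φ_4688(x) is the minimal polynomial of zeta_4688 over Q and has degree phi(4688) = 2336. So Q(zeta_4688) is a degree-2336 Galois extension with Galois group (Z/4688Z)^*. By CRT, (Z/4688Z)^* ≅ (Z/16Z)^* × (Z/293Z)^*. Each prime-power unit group is (Z/16Z)^* ≅ Z/2Z × Z/4Z; (Z/293Z)^* ≅ Z/292Z. Hence Gal(Q(zeta_4688)/Q) ≅ Z/2Z × Z/4Z × Z/292Z.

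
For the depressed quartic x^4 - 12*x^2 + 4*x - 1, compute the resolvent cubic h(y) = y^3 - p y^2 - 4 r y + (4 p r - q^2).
h(y) = y^3 + 12*y^2 + 4*y + 32

Identify coefficients: p = -12, q = 4, r = -1.
Plug into h(y) = y^3 - p y^2 - 4 r y + (4 p r - q^2):
  h(y) = y^3 - (-12) y^2 - 4*(-1) y + (4*(-12)*(-1) - (4)^2)
       = y^3 + (12) y^2 + (4) y + (32).
Simplifying: h(y) = y^3 + 12*y^2 + 4*y + 32.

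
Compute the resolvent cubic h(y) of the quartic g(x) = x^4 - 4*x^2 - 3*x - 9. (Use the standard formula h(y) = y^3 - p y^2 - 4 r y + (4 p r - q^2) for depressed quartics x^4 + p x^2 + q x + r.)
h(y) = y^3 + 4*y^2 + 36*y + 135

Identify coefficients: p = -4, q = -3, r = -9.
Plug into h(y) = y^3 - p y^2 - 4 r y + (4 p r - q^2):
  h(y) = y^3 - (-4) y^2 - 4*(-9) y + (4*(-4)*(-9) - (-3)^2)
       = y^3 + (4) y^2 + (36) y + (135).
Simplifying: h(y) = y^3 + 4*y^2 + 36*y + 135.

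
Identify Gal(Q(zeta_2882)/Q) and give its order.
|Gal(Q(zeta_2882)/Q)| = phi(2882) = 1300; group ≅ (Z/2882Z)^* ≅ Z/10Z × Z/130Z

The n-th cyclotomic polynomial Φ_2882(x) is the minimal polynomial of zeta_2882 over Q and has degree phi(2882) = 1300. So Q(zeta_2882) is a degree-1300 Galois extension with Galois group (Z/2882Z)^*. By CRT, (Z/2882Z)^* ≅ (Z/2Z)^* × (Z/11Z)^* × (Z/131Z)^*. Each prime-power unit group is (Z/2Z)^* ≅ trivial group (order 1); (Z/11Z)^* ≅ Z/10Z; (Z/131Z)^* ≅ Z/130Z. Hence Gal(Q(zeta_2882)/Q) ≅ Z/10Z × Z/130Z.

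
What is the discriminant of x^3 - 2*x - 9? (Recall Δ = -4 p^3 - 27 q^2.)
Δ = -2155

For a depressed cubic x^3 + p x + q the discriminant is Δ = -4 p^3 - 27 q^2 = -4*(-2)^3 - 27*(-9)^2 = 32 - 2187 = -2155.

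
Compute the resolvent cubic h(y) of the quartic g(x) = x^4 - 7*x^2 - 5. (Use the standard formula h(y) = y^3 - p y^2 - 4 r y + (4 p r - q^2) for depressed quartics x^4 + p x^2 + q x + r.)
h(y) = y^3 + 7*y^2 + 20*y + 140

Identify coefficients: p = -7, q = 0, r = -5.
Plug into h(y) = y^3 - p y^2 - 4 r y + (4 p r - q^2):
  h(y) = y^3 - (-7) y^2 - 4*(-5) y + (4*(-7)*(-5) - (0)^2)
       = y^3 + (7) y^2 + (20) y + (140).
Simplifying: h(y) = y^3 + 7*y^2 + 20*y + 140.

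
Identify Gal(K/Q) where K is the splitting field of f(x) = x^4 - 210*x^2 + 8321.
Gal(K/Q) = V_4 (Klein four-group, Z/2Z × Z/2Z)

f factors as (x^2 - 53)(x^2 - 157), so the splitting field is K = Q(sqrt(53), sqrt(157)). The elements 53, 157, 8321 are all non-squares in Q, so sqrt(53) and sqrt(157) generate independent quadratic extensions. Thus [K:Q] = 4 and Gal(K/Q) is generated by the two order-2 automorphisms sqrt(53) ↦ -sqrt(53) and sqrt(157) ↦ -sqrt(157), giving V_4.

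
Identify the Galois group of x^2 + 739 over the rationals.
Gal(K/Q) = Z/2Z (cyclic of order 2)

x^2 + 739 is irreducible over Q since -739 is not a rational square. The splitting field Q(sqrt(-739)) has degree 2 over Q, and its unique nontrivial automorphism is sqrt(-739) ↦ -sqrt(-739). Hence Gal(Q(sqrt(-739))/Q) = Z/2Z.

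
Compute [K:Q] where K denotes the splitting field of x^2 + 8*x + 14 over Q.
[K:Q] = 2

The discriminant of x^2 + (8)*x + (14) is b^2 - 4c = 64 - (56) = 8. Since 8 is not a perfect square in Q, the polynomial is irreducible over Q. Its two roots generate a degree-2 extension, so [K:Q] = 2.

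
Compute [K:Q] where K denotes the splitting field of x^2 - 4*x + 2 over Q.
[K:Q] = 2

The discriminant of x^2 + (-4)*x + (2) is b^2 - 4c = 16 - (8) = 8. Since 8 is not a perfect square in Q, the polynomial is irreducible over Q. Its two roots generate a degree-2 extension, so [K:Q] = 2.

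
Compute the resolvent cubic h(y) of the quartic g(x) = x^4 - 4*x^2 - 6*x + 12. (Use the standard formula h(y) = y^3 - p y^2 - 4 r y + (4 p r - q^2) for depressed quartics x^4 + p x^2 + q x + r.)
h(y) = y^3 + 4*y^2 - 48*y - 228

Identify coefficients: p = -4, q = -6, r = 12.
Plug into h(y) = y^3 - p y^2 - 4 r y + (4 p r - q^2):
  h(y) = y^3 - (-4) y^2 - 4*(12) y + (4*(-4)*(12) - (-6)^2)
       = y^3 + (4) y^2 + (-48) y + (-228).
Simplifying: h(y) = y^3 + 4*y^2 - 48*y - 228.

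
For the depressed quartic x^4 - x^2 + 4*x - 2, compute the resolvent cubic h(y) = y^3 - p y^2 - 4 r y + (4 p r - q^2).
h(y) = y^3 + y^2 + 8*y - 8

Identify coefficients: p = -1, q = 4, r = -2.
Plug into h(y) = y^3 - p y^2 - 4 r y + (4 p r - q^2):
  h(y) = y^3 - (-1) y^2 - 4*(-2) y + (4*(-1)*(-2) - (4)^2)
       = y^3 + (1) y^2 + (8) y + (-8).
Simplifying: h(y) = y^3 + y^2 + 8*y - 8.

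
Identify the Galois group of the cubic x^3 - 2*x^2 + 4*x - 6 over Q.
Gal(K/Q) = S_3 (symmetric group of order 6)

Compute the discriminant of x^3 + (-2)*x^2 + (4)*x + (-6): Δ = -492. Since Δ is not a rational square, the Galois group is not contained in A_3; it must be the full S_3 (irreducibility of the cubic rules out anything smaller).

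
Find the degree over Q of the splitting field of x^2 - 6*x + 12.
[K:Q] = 2

The discriminant of x^2 + (-6)*x + (12) is b^2 - 4c = 36 - (48) = -12. Since -12 is not a perfect square in Q, the polynomial is irreducible over Q. Its two roots generate a degree-2 extension, so [K:Q] = 2.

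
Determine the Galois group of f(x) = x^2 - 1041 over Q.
Gal(K/Q) = Z/2Z (cyclic of order 2)

x^2 - 1041 is irreducible over Q since 1041 is not a rational square. The splitting field Q(sqrt(1041)) has degree 2 over Q, and its unique nontrivial automorphism is sqrt(1041) ↦ -sqrt(1041). Hence Gal(Q(sqrt(1041))/Q) = Z/2Z.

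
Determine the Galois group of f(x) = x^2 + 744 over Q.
Gal(K/Q) = Z/2Z (cyclic of order 2)

x^2 + 744 is irreducible over Q since -744 is not a rational square. The splitting field Q(sqrt(-744)) has degree 2 over Q, and its unique nontrivial automorphism is sqrt(-744) ↦ -sqrt(-744). Hence Gal(Q(sqrt(-744))/Q) = Z/2Z.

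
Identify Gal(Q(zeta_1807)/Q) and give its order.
|Gal(Q(zeta_1807)/Q)| = phi(1807) = 1656; group ≅ (Z/1807Z)^* ≅ Z/12Z × Z/138Z

The n-th cyclotomic polynomial Φ_1807(x) is the minimal polynomial of zeta_1807 over Q and has degree phi(1807) = 1656. So Q(zeta_1807) is a degree-1656 Galois extension with Galois group (Z/1807Z)^*. By CRT, (Z/1807Z)^* ≅ (Z/13Z)^* × (Z/139Z)^*. Each prime-power unit group is (Z/13Z)^* ≅ Z/12Z; (Z/139Z)^* ≅ Z/138Z. Hence Gal(Q(zeta_1807)/Q) ≅ Z/12Z × Z/138Z.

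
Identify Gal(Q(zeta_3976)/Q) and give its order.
|Gal(Q(zeta_3976)/Q)| = phi(3976) = 1680; group ≅ (Z/3976Z)^* ≅ Z/2Z × Z/2Z × Z/6Z × Z/70Z

The n-th cyclotomic polynomial Φ_3976(x) is the minimal polynomial of zeta_3976 over Q and has degree phi(3976) = 1680. So Q(zeta_3976) is a degree-1680 Galois extension with Galois group (Z/3976Z)^*. By CRT, (Z/3976Z)^* ≅ (Z/8Z)^* × (Z/7Z)^* × (Z/71Z)^*. Each prime-power unit group is (Z/8Z)^* ≅ Z/2Z × Z/2Z; (Z/7Z)^* ≅ Z/6Z; (Z/71Z)^* ≅ Z/70Z. Hence Gal(Q(zeta_3976)/Q) ≅ Z/2Z × Z/2Z × Z/6Z × Z/70Z.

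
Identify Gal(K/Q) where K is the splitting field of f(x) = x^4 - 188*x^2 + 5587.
Gal(K/Q) = V_4 (Klein four-group, Z/2Z × Z/2Z)

f factors as (x^2 - 151)(x^2 - 37), so the splitting field is K = Q(sqrt(151), sqrt(37)). The elements 151, 37, 5587 are all non-squares in Q, so sqrt(151) and sqrt(37) generate independent quadratic extensions. Thus [K:Q] = 4 and Gal(K/Q) is generated by the two order-2 automorphisms sqrt(151) ↦ -sqrt(151) and sqrt(37) ↦ -sqrt(37), giving V_4.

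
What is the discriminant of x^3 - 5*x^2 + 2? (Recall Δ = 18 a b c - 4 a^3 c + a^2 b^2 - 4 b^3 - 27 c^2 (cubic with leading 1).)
Δ = 892

For x^3 + a x^2 + b x + c the discriminant is Δ = 18 a b c - 4 a^3 c + a^2 b^2 - 4 b^3 - 27 c^2.
Plug a = -5, b = 0, c = 2:
  18*(-5)*(0)*(2) - 4*(-5)^3*(2) + (-5)^2*(0)^2 - 4*(0)^3 - 27*(2)^2
  = 0 + (1000) + 0 + (0) + (-108)
  = 892.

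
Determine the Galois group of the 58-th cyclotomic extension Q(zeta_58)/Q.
|Gal(Q(zeta_58)/Q)| = phi(58) = 28; group ≅ (Z/58Z)^* ≅ Z/28Z

The n-th cyclotomic polynomial Φ_58(x) is the minimal polynomial of zeta_58 over Q and has degree phi(58) = 28. So Q(zeta_58) is a degree-28 Galois extension with Galois group (Z/58Z)^*. By CRT, (Z/58Z)^* ≅ (Z/2Z)^* × (Z/29Z)^*. Each prime-power unit group is (Z/2Z)^* ≅ trivial group (order 1); (Z/29Z)^* ≅ Z/28Z. Hence Gal(Q(zeta_58)/Q) ≅ Z/28Z.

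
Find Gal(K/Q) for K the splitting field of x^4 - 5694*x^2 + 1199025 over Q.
Gal(K/Q) = Z/2Z (cyclic of order 2)

f factors as (x^2 - 219)(x^2 - 5475), so the splitting field is K = Q(sqrt(219), sqrt(5475)). The squarefree part of 219 is 219 and the squarefree part of 5475 is also 219, so sqrt(219) and sqrt(5475) are both rational multiples of sqrt(219). Hence Q(sqrt(219)) = Q(sqrt(5475)) = Q(sqrt(219)), and the splitting field collapses to a single degree-2 extension with Galois group Z/2Z.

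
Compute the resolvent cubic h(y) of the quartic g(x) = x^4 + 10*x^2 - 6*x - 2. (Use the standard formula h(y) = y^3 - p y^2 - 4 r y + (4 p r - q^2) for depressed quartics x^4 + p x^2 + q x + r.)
h(y) = y^3 - 10*y^2 + 8*y - 116

Identify coefficients: p = 10, q = -6, r = -2.
Plug into h(y) = y^3 - p y^2 - 4 r y + (4 p r - q^2):
  h(y) = y^3 - (10) y^2 - 4*(-2) y + (4*(10)*(-2) - (-6)^2)
       = y^3 + (-10) y^2 + (8) y + (-116).
Simplifying: h(y) = y^3 - 10*y^2 + 8*y - 116.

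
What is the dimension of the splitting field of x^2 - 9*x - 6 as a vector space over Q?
[K:Q] = 2

The discriminant of x^2 + (-9)*x + (-6) is b^2 - 4c = 81 - (-24) = 105. Since 105 is not a perfect square in Q, the polynomial is irreducible over Q. Its two roots generate a degree-2 extension, so [K:Q] = 2.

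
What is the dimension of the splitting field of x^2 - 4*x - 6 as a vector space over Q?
[K:Q] = 2

The discriminant of x^2 + (-4)*x + (-6) is b^2 - 4c = 16 - (-24) = 40. Since 40 is not a perfect square in Q, the polynomial is irreducible over Q. Its two roots generate a degree-2 extension, so [K:Q] = 2.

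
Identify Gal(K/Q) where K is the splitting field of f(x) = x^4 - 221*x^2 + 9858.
Gal(K/Q) = V_4 (Klein four-group, Z/2Z × Z/2Z)

f factors as (x^2 - 159)(x^2 - 62), so the splitting field is K = Q(sqrt(159), sqrt(62)). The elements 159, 62, 9858 are all non-squares in Q, so sqrt(159) and sqrt(62) generate independent quadratic extensions. Thus [K:Q] = 4 and Gal(K/Q) is generated by the two order-2 automorphisms sqrt(159) ↦ -sqrt(159) and sqrt(62) ↦ -sqrt(62), giving V_4.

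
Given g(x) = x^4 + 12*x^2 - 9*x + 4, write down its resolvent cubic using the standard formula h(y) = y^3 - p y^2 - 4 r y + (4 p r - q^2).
h(y) = y^3 - 12*y^2 - 16*y + 111

Identify coefficients: p = 12, q = -9, r = 4.
Plug into h(y) = y^3 - p y^2 - 4 r y + (4 p r - q^2):
  h(y) = y^3 - (12) y^2 - 4*(4) y + (4*(12)*(4) - (-9)^2)
       = y^3 + (-12) y^2 + (-16) y + (111).
Simplifying: h(y) = y^3 - 12*y^2 - 16*y + 111.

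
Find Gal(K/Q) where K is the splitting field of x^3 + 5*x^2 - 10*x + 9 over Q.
Gal(K/Q) = S_3 (symmetric group of order 6)

Compute the discriminant of x^3 + (5)*x^2 + (-10)*x + (9): Δ = -8287. Since Δ is not a rational square, the Galois group is not contained in A_3; it must be the full S_3 (irreducibility of the cubic rules out anything smaller).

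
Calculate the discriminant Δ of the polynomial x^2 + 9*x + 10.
Δ = 41

For a quadratic a x^2 + b x + c the discriminant is Δ = b^2 - 4ac = (9)^2 - 4*(1)*(10) = 81 - (40) = 41.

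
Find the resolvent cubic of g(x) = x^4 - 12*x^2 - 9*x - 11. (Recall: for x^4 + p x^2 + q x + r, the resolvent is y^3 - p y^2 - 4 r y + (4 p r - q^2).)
h(y) = y^3 + 12*y^2 + 44*y + 447

Identify coefficients: p = -12, q = -9, r = -11.
Plug into h(y) = y^3 - p y^2 - 4 r y + (4 p r - q^2):
  h(y) = y^3 - (-12) y^2 - 4*(-11) y + (4*(-12)*(-11) - (-9)^2)
       = y^3 + (12) y^2 + (44) y + (447).
Simplifying: h(y) = y^3 + 12*y^2 + 44*y + 447.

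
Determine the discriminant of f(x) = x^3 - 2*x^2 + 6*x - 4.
Δ = -416

For x^3 + a x^2 + b x + c the discriminant is Δ = 18 a b c - 4 a^3 c + a^2 b^2 - 4 b^3 - 27 c^2.
Plug a = -2, b = 6, c = -4:
  18*(-2)*(6)*(-4) - 4*(-2)^3*(-4) + (-2)^2*(6)^2 - 4*(6)^3 - 27*(-4)^2
  = 864 + (-128) + 144 + (-864) + (-432)
  = -416.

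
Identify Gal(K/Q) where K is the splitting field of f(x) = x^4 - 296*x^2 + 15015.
Gal(K/Q) = V_4 (Klein four-group, Z/2Z × Z/2Z)

f factors as (x^2 - 231)(x^2 - 65), so the splitting field is K = Q(sqrt(231), sqrt(65)). The elements 231, 65, 15015 are all non-squares in Q, so sqrt(231) and sqrt(65) generate independent quadratic extensions. Thus [K:Q] = 4 and Gal(K/Q) is generated by the two order-2 automorphisms sqrt(231) ↦ -sqrt(231) and sqrt(65) ↦ -sqrt(65), giving V_4.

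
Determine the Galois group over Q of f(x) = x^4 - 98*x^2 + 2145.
Gal(K/Q) = V_4 (Klein four-group, Z/2Z × Z/2Z)

f factors as (x^2 - 65)(x^2 - 33), so the splitting field is K = Q(sqrt(65), sqrt(33)). The elements 65, 33, 2145 are all non-squares in Q, so sqrt(65) and sqrt(33) generate independent quadratic extensions. Thus [K:Q] = 4 and Gal(K/Q) is generated by the two order-2 automorphisms sqrt(65) ↦ -sqrt(65) and sqrt(33) ↦ -sqrt(33), giving V_4.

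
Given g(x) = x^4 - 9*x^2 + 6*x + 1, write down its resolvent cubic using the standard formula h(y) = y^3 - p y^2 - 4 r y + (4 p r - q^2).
h(y) = y^3 + 9*y^2 - 4*y - 72

Identify coefficients: p = -9, q = 6, r = 1.
Plug into h(y) = y^3 - p y^2 - 4 r y + (4 p r - q^2):
  h(y) = y^3 - (-9) y^2 - 4*(1) y + (4*(-9)*(1) - (6)^2)
       = y^3 + (9) y^2 + (-4) y + (-72).
Simplifying: h(y) = y^3 + 9*y^2 - 4*y - 72.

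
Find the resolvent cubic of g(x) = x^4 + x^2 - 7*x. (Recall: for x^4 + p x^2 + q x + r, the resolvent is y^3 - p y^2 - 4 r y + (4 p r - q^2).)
h(y) = y^3 - y^2 - 49

Identify coefficients: p = 1, q = -7, r = 0.
Plug into h(y) = y^3 - p y^2 - 4 r y + (4 p r - q^2):
  h(y) = y^3 - (1) y^2 - 4*(0) y + (4*(1)*(0) - (-7)^2)
       = y^3 + (-1) y^2 + (0) y + (-49).
Simplifying: h(y) = y^3 - y^2 - 49.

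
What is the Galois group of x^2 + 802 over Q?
Gal(K/Q) = Z/2Z (cyclic of order 2)

x^2 + 802 is irreducible over Q since -802 is not a rational square. The splitting field Q(sqrt(-802)) has degree 2 over Q, and its unique nontrivial automorphism is sqrt(-802) ↦ -sqrt(-802). Hence Gal(Q(sqrt(-802))/Q) = Z/2Z.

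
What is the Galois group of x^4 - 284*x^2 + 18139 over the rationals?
Gal(K/Q) = V_4 (Klein four-group, Z/2Z × Z/2Z)

f factors as (x^2 - 97)(x^2 - 187), so the splitting field is K = Q(sqrt(97), sqrt(187)). The elements 97, 187, 18139 are all non-squares in Q, so sqrt(97) and sqrt(187) generate independent quadratic extensions. Thus [K:Q] = 4 and Gal(K/Q) is generated by the two order-2 automorphisms sqrt(97) ↦ -sqrt(97) and sqrt(187) ↦ -sqrt(187), giving V_4.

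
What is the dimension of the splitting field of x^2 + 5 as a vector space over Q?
[K:Q] = 2

The discriminant of x^2 + (0)*x + (5) is b^2 - 4c = 0 - (20) = -20. Since -20 is not a perfect square in Q, the polynomial is irreducible over Q. Its two roots generate a degree-2 extension, so [K:Q] = 2.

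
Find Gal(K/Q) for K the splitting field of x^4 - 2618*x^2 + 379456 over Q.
Gal(K/Q) = Z/2Z (cyclic of order 2)

f factors as (x^2 - 2464)(x^2 - 154), so the splitting field is K = Q(sqrt(2464), sqrt(154)). The squarefree part of 2464 is 154 and the squarefree part of 154 is also 154, so sqrt(2464) and sqrt(154) are both rational multiples of sqrt(154). Hence Q(sqrt(2464)) = Q(sqrt(154)) = Q(sqrt(154)), and the splitting field collapses to a single degree-2 extension with Galois group Z/2Z.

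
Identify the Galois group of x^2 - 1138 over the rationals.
Gal(K/Q) = Z/2Z (cyclic of order 2)

x^2 - 1138 is irreducible over Q since 1138 is not a rational square. The splitting field Q(sqrt(1138)) has degree 2 over Q, and its unique nontrivial automorphism is sqrt(1138) ↦ -sqrt(1138). Hence Gal(Q(sqrt(1138))/Q) = Z/2Z.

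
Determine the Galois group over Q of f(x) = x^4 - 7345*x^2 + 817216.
Gal(K/Q) = Z/2Z (cyclic of order 2)

f factors as (x^2 - 113)(x^2 - 7232), so the splitting field is K = Q(sqrt(113), sqrt(7232)). The squarefree part of 113 is 113 and the squarefree part of 7232 is also 113, so sqrt(113) and sqrt(7232) are both rational multiples of sqrt(113). Hence Q(sqrt(113)) = Q(sqrt(7232)) = Q(sqrt(113)), and the splitting field collapses to a single degree-2 extension with Galois group Z/2Z.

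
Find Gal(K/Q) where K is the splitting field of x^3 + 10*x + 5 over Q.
Gal(K/Q) = S_3 (symmetric group of order 6)

Compute the discriminant of x^3 + (0)*x^2 + (10)*x + (5): Δ = -4675. Since Δ is not a rational square, the Galois group is not contained in A_3; it must be the full S_3 (irreducibility of the cubic rules out anything smaller).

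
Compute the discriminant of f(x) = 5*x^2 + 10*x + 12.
Δ = -140

For a quadratic a x^2 + b x + c the discriminant is Δ = b^2 - 4ac = (10)^2 - 4*(5)*(12) = 100 - (240) = -140.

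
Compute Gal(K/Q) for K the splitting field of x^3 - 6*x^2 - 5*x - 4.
Gal(K/Q) = S_3 (symmetric group of order 6)

Compute the discriminant of x^3 + (-6)*x^2 + (-5)*x + (-4): Δ = -4648. Since Δ is not a rational square, the Galois group is not contained in A_3; it must be the full S_3 (irreducibility of the cubic rules out anything smaller).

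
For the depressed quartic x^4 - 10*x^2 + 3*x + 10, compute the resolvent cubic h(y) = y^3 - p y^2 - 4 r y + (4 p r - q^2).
h(y) = y^3 + 10*y^2 - 40*y - 409

Identify coefficients: p = -10, q = 3, r = 10.
Plug into h(y) = y^3 - p y^2 - 4 r y + (4 p r - q^2):
  h(y) = y^3 - (-10) y^2 - 4*(10) y + (4*(-10)*(10) - (3)^2)
       = y^3 + (10) y^2 + (-40) y + (-409).
Simplifying: h(y) = y^3 + 10*y^2 - 40*y - 409.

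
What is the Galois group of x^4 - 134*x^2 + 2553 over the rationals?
Gal(K/Q) = V_4 (Klein four-group, Z/2Z × Z/2Z)

f factors as (x^2 - 111)(x^2 - 23), so the splitting field is K = Q(sqrt(111), sqrt(23)). The elements 111, 23, 2553 are all non-squares in Q, so sqrt(111) and sqrt(23) generate independent quadratic extensions. Thus [K:Q] = 4 and Gal(K/Q) is generated by the two order-2 automorphisms sqrt(111) ↦ -sqrt(111) and sqrt(23) ↦ -sqrt(23), giving V_4.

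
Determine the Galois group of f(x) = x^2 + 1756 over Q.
Gal(K/Q) = Z/2Z (cyclic of order 2)

x^2 + 1756 is irreducible over Q since -1756 is not a rational square. The splitting field Q(sqrt(-1756)) has degree 2 over Q, and its unique nontrivial automorphism is sqrt(-1756) ↦ -sqrt(-1756). Hence Gal(Q(sqrt(-1756))/Q) = Z/2Z.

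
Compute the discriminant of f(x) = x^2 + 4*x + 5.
Δ = -4

For a quadratic a x^2 + b x + c the discriminant is Δ = b^2 - 4ac = (4)^2 - 4*(1)*(5) = 16 - (20) = -4.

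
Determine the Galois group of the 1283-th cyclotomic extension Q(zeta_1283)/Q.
|Gal(Q(zeta_1283)/Q)| = phi(1283) = 1282; group ≅ (Z/1283Z)^* ≅ Z/1282Z

The n-th cyclotomic polynomial Φ_1283(x) is the minimal polynomial of zeta_1283 over Q and has degree phi(1283) = 1282. So Q(zeta_1283) is a degree-1282 Galois extension with Galois group (Z/1283Z)^*. (Z/1283Z)^* is cyclic since 1283 is an odd prime power (or 4). Hence Gal(Q(zeta_1283)/Q) ≅ Z/1282Z.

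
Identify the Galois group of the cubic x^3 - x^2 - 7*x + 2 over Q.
Gal(K/Q) = S_3 (symmetric group of order 6)

Compute the discriminant of x^3 + (-1)*x^2 + (-7)*x + (2): Δ = 1573. Since Δ is not a rational square, the Galois group is not contained in A_3; it must be the full S_3 (irreducibility of the cubic rules out anything smaller).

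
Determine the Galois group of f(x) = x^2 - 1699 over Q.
Gal(K/Q) = Z/2Z (cyclic of order 2)

x^2 - 1699 is irreducible over Q since 1699 is not a rational square. The splitting field Q(sqrt(1699)) has degree 2 over Q, and its unique nontrivial automorphism is sqrt(1699) ↦ -sqrt(1699). Hence Gal(Q(sqrt(1699))/Q) = Z/2Z.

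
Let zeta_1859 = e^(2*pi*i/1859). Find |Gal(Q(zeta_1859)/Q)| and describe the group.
|Gal(Q(zeta_1859)/Q)| = phi(1859) = 1560; group ≅ (Z/1859Z)^* ≅ Z/10Z × Z/156Z

The n-th cyclotomic polynomial Φ_1859(x) is the minimal polynomial of zeta_1859 over Q and has degree phi(1859) = 1560. So Q(zeta_1859) is a degree-1560 Galois extension with Galois group (Z/1859Z)^*. By CRT, (Z/1859Z)^* ≅ (Z/11Z)^* × (Z/169Z)^*. Each prime-power unit group is (Z/11Z)^* ≅ Z/10Z; (Z/169Z)^* ≅ Z/156Z. Hence Gal(Q(zeta_1859)/Q) ≅ Z/10Z × Z/156Z.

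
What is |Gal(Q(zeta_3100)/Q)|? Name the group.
|Gal(Q(zeta_3100)/Q)| = phi(3100) = 1200; group ≅ (Z/3100Z)^* ≅ Z/2Z × Z/20Z × Z/30Z

The n-th cyclotomic polynomial Φ_3100(x) is the minimal polynomial of zeta_3100 over Q and has degree phi(3100) = 1200. So Q(zeta_3100) is a degree-1200 Galois extension with Galois group (Z/3100Z)^*. By CRT, (Z/3100Z)^* ≅ (Z/4Z)^* × (Z/25Z)^* × (Z/31Z)^*. Each prime-power unit group is (Z/4Z)^* ≅ Z/2Z; (Z/25Z)^* ≅ Z/20Z; (Z/31Z)^* ≅ Z/30Z. Hence Gal(Q(zeta_3100)/Q) ≅ Z/2Z × Z/20Z × Z/30Z.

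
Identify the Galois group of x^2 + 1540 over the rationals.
Gal(K/Q) = Z/2Z (cyclic of order 2)

x^2 + 1540 is irreducible over Q since -1540 is not a rational square. The splitting field Q(sqrt(-1540)) has degree 2 over Q, and its unique nontrivial automorphism is sqrt(-1540) ↦ -sqrt(-1540). Hence Gal(Q(sqrt(-1540))/Q) = Z/2Z.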